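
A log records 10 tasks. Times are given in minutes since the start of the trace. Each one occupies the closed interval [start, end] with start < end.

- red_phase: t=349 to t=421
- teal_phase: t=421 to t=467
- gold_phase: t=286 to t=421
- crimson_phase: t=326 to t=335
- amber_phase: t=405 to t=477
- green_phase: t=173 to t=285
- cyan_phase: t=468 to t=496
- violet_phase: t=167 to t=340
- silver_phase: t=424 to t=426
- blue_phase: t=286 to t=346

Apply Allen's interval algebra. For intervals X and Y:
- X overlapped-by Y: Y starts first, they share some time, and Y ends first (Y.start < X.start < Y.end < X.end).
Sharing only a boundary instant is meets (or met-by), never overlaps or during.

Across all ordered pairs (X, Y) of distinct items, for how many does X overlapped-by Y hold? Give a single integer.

Checking all 90 ordered pairs for relation 'overlapped-by'; matching pairs in alphabetical order:
(amber_phase, gold_phase): amber_phase overlapped-by gold_phase ✓
(amber_phase, red_phase): amber_phase overlapped-by red_phase ✓
(blue_phase, violet_phase): blue_phase overlapped-by violet_phase ✓
(cyan_phase, amber_phase): cyan_phase overlapped-by amber_phase ✓
(gold_phase, violet_phase): gold_phase overlapped-by violet_phase ✓
Count: 5.

5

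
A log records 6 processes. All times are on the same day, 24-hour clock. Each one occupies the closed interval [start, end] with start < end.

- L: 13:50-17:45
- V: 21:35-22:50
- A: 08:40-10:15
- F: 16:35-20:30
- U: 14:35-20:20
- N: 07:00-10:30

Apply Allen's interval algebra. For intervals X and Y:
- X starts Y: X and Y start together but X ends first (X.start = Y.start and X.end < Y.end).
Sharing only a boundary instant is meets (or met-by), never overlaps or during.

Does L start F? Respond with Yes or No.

No

L = [13:50, 17:45], F = [16:35, 20:30].
Actual relation of L to F: overlaps.
Asked whether 'starts' holds → No.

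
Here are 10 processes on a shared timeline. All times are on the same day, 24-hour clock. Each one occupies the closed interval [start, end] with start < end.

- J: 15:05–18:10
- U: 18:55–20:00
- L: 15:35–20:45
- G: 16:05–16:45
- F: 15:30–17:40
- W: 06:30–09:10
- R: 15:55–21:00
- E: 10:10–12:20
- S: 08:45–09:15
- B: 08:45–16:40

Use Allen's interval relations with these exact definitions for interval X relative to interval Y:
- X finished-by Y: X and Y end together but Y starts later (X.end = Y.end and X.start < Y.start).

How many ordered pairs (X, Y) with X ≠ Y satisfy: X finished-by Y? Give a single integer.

Checking all 90 ordered pairs for relation 'finished-by'; matching pairs in alphabetical order:
No pair satisfies it.
Count: 0.

0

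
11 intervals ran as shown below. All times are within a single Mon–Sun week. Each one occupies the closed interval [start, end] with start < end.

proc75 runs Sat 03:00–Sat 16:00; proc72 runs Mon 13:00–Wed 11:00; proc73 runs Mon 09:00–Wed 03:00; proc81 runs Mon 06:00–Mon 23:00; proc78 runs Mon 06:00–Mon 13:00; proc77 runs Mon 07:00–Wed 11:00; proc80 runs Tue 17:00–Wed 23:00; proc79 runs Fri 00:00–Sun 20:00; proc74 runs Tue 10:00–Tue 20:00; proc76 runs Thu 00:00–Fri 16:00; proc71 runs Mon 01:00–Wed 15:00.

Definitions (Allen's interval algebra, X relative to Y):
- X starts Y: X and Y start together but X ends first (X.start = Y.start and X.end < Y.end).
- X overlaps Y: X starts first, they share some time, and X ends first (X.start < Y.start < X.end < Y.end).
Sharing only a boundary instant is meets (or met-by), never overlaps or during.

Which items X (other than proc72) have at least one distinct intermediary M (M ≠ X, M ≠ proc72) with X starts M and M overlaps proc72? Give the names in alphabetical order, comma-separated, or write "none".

Target proc72 = [Mon 13:00, Wed 11:00].
Intermediaries M with M overlaps proc72: proc73, proc81.
Via proc73 — items with X starts proc73: none.
Via proc81 — items with X starts proc81: proc78.
Union: proc78.

proc78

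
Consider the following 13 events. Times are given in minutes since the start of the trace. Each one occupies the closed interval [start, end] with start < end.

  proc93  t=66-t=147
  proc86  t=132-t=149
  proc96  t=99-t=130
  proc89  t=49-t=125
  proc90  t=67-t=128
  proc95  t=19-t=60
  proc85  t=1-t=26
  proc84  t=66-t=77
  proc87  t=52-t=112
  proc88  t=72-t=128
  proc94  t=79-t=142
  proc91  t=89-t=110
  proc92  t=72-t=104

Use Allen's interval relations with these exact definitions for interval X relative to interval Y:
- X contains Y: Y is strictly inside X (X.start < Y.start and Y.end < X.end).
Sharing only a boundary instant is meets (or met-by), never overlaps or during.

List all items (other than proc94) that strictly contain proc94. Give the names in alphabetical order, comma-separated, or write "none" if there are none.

proc93

Target proc94 = [t=79, t=142].
proc84 [t=66, t=77] → before → no.
proc85 [t=1, t=26] → before → no.
proc86 [t=132, t=149] → overlapped-by → no.
proc87 [t=52, t=112] → overlaps → no.
proc88 [t=72, t=128] → overlaps → no.
proc89 [t=49, t=125] → overlaps → no.
proc90 [t=67, t=128] → overlaps → no.
proc91 [t=89, t=110] → during → no.
proc92 [t=72, t=104] → overlaps → no.
proc93 [t=66, t=147] → contains → yes.
proc95 [t=19, t=60] → before → no.
proc96 [t=99, t=130] → during → no.
Result: proc93.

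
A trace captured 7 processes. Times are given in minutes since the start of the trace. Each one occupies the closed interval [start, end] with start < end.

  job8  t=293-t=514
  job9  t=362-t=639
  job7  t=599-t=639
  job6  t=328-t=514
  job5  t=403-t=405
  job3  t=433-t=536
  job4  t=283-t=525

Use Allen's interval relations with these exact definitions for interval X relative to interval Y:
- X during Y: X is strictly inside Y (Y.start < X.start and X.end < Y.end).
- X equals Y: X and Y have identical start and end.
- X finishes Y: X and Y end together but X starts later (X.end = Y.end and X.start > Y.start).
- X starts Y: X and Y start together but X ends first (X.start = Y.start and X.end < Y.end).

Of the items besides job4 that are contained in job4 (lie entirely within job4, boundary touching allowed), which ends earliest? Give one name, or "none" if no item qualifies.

Target job4 = [t=283, t=525].
job3 [t=433, t=536] → overlapped-by → excluded.
job5 [t=403, t=405] → during → candidate.
job6 [t=328, t=514] → during → candidate.
job7 [t=599, t=639] → after → excluded.
job8 [t=293, t=514] → during → candidate.
job9 [t=362, t=639] → overlapped-by → excluded.
Among candidates, earliest end is t=405 → job5.

job5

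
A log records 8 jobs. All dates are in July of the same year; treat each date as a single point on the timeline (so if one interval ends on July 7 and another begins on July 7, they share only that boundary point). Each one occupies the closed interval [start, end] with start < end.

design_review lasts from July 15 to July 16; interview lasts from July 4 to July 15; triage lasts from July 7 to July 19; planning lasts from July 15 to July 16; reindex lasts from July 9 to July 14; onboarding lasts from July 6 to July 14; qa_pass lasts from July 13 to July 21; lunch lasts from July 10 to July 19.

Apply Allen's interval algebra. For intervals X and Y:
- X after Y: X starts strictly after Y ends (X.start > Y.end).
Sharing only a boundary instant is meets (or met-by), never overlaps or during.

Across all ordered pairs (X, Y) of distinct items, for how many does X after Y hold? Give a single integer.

4

Checking all 56 ordered pairs for relation 'after'; matching pairs in alphabetical order:
(design_review, onboarding): design_review after onboarding ✓
(design_review, reindex): design_review after reindex ✓
(planning, onboarding): planning after onboarding ✓
(planning, reindex): planning after reindex ✓
Count: 4.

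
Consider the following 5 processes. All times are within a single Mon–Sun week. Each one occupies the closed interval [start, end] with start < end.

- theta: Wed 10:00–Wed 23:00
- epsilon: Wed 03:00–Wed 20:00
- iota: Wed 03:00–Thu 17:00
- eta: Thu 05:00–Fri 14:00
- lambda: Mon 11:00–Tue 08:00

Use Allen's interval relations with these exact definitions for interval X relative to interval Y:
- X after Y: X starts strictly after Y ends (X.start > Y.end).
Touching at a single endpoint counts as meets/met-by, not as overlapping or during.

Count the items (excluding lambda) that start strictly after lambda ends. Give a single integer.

Target lambda = [Mon 11:00, Tue 08:00].
epsilon [Wed 03:00, Wed 20:00] → after → counts.
eta [Thu 05:00, Fri 14:00] → after → counts.
iota [Wed 03:00, Thu 17:00] → after → counts.
theta [Wed 10:00, Wed 23:00] → after → counts.
Total: 4.

4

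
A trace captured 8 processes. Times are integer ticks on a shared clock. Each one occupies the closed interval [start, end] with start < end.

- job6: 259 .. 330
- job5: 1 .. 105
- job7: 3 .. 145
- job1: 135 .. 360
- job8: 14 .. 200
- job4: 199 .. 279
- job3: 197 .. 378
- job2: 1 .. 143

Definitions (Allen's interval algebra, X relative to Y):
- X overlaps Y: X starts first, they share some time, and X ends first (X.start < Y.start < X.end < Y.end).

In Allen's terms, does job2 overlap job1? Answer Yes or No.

job2 = [1, 143], job1 = [135, 360].
Actual relation of job2 to job1: overlaps.
Asked whether 'overlaps' holds → Yes.

Yes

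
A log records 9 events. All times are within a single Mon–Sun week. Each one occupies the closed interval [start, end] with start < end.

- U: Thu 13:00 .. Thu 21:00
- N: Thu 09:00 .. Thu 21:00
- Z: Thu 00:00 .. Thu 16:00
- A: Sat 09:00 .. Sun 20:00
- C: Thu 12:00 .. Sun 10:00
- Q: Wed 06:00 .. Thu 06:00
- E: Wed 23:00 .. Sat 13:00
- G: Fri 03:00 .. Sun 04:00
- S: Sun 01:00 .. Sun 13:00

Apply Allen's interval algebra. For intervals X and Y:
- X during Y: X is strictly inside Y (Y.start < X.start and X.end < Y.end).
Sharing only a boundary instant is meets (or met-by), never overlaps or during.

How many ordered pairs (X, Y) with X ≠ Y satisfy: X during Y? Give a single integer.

Checking all 72 ordered pairs for relation 'during'; matching pairs in alphabetical order:
(G, C): G during C ✓
(N, E): N during E ✓
(S, A): S during A ✓
(U, C): U during C ✓
(U, E): U during E ✓
(Z, E): Z during E ✓
Count: 6.

6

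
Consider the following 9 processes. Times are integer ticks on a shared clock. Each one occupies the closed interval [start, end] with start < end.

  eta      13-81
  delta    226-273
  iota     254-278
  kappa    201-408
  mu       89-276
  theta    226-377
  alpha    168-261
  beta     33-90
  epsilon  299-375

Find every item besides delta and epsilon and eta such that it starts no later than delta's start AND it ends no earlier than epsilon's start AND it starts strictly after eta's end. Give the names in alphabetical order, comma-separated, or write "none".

kappa, theta

Conditions: its start is no later than delta's start (X.start <= 226) AND its end is no earlier than epsilon's start (X.end >= 299) AND its start is strictly after eta's end (X.start > 81).
alpha: start 168 <= 226? ✓; end 261 >= 299? ✗; start 168 > 81? ✓ → no.
beta: start 33 <= 226? ✓; end 90 >= 299? ✗; start 33 > 81? ✗ → no.
iota: start 254 <= 226? ✗; end 278 >= 299? ✗; start 254 > 81? ✓ → no.
kappa: start 201 <= 226? ✓; end 408 >= 299? ✓; start 201 > 81? ✓ → yes.
mu: start 89 <= 226? ✓; end 276 >= 299? ✗; start 89 > 81? ✓ → no.
theta: start 226 <= 226? ✓; end 377 >= 299? ✓; start 226 > 81? ✓ → yes.
Result: kappa, theta.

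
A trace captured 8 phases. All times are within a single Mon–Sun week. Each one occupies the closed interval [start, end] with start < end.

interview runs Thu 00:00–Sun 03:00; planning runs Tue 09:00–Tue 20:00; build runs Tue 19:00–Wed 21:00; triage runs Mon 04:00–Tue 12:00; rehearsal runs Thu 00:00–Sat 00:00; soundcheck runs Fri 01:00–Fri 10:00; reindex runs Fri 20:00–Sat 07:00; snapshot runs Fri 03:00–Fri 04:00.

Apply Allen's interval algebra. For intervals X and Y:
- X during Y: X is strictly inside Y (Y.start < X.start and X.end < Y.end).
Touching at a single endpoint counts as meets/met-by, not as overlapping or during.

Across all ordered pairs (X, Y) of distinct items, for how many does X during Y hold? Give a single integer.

6

Checking all 56 ordered pairs for relation 'during'; matching pairs in alphabetical order:
(reindex, interview): reindex during interview ✓
(snapshot, interview): snapshot during interview ✓
(snapshot, rehearsal): snapshot during rehearsal ✓
(snapshot, soundcheck): snapshot during soundcheck ✓
(soundcheck, interview): soundcheck during interview ✓
(soundcheck, rehearsal): soundcheck during rehearsal ✓
Count: 6.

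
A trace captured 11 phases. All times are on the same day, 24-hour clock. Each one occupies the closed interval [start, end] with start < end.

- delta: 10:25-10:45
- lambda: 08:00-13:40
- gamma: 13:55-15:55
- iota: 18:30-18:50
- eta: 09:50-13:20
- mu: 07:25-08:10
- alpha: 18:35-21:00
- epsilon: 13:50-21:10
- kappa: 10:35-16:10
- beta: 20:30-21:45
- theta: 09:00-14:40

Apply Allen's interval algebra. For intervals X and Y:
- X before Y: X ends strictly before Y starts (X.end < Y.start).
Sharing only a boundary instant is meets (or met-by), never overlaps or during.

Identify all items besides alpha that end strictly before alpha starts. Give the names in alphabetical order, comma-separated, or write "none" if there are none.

delta, eta, gamma, kappa, lambda, mu, theta

Target alpha = [18:35, 21:00].
beta [20:30, 21:45] → overlapped-by → no.
delta [10:25, 10:45] → before → yes.
epsilon [13:50, 21:10] → contains → no.
eta [09:50, 13:20] → before → yes.
gamma [13:55, 15:55] → before → yes.
iota [18:30, 18:50] → overlaps → no.
kappa [10:35, 16:10] → before → yes.
lambda [08:00, 13:40] → before → yes.
mu [07:25, 08:10] → before → yes.
theta [09:00, 14:40] → before → yes.
Result: delta, eta, gamma, kappa, lambda, mu, theta.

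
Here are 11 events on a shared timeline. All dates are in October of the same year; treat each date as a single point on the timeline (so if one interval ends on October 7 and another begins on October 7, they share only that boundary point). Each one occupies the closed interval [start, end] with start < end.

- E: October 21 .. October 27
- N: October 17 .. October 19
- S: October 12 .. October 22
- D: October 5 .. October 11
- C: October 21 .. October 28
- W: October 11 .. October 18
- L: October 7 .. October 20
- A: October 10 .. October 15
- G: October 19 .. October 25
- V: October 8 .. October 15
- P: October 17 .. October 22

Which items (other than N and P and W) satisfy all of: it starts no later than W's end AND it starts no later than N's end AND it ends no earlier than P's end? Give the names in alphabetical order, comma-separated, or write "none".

Conditions: its start is no later than W's end (X.start <= October 18) AND its start is no later than N's end (X.start <= October 19) AND its end is no earlier than P's end (X.end >= October 22).
A: start October 10 <= October 18? ✓; start October 10 <= October 19? ✓; end October 15 >= October 22? ✗ → no.
C: start October 21 <= October 18? ✗; start October 21 <= October 19? ✗; end October 28 >= October 22? ✓ → no.
D: start October 5 <= October 18? ✓; start October 5 <= October 19? ✓; end October 11 >= October 22? ✗ → no.
E: start October 21 <= October 18? ✗; start October 21 <= October 19? ✗; end October 27 >= October 22? ✓ → no.
G: start October 19 <= October 18? ✗; start October 19 <= October 19? ✓; end October 25 >= October 22? ✓ → no.
L: start October 7 <= October 18? ✓; start October 7 <= October 19? ✓; end October 20 >= October 22? ✗ → no.
S: start October 12 <= October 18? ✓; start October 12 <= October 19? ✓; end October 22 >= October 22? ✓ → yes.
V: start October 8 <= October 18? ✓; start October 8 <= October 19? ✓; end October 15 >= October 22? ✗ → no.
Result: S.

S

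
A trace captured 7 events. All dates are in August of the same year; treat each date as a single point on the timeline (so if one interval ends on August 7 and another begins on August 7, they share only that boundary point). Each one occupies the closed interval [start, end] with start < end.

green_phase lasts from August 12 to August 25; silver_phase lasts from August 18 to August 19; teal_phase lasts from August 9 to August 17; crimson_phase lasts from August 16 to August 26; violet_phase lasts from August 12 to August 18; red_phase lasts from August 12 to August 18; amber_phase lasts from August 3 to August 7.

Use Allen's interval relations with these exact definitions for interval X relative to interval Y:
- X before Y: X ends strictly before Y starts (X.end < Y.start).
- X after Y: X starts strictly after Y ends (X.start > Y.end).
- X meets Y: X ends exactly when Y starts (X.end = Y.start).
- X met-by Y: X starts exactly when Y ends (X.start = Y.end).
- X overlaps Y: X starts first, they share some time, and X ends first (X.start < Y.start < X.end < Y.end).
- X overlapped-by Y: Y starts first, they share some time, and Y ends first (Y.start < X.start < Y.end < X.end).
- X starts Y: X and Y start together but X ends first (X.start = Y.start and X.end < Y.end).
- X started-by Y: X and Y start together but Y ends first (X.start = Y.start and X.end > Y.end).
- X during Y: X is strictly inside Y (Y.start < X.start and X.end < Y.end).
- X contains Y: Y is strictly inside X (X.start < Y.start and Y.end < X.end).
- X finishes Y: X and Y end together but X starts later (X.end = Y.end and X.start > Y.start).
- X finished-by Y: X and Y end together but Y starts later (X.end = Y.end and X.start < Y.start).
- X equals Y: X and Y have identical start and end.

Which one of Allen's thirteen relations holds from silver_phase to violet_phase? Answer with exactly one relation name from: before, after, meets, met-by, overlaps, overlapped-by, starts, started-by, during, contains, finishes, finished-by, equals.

met-by

silver_phase = [August 18, August 19]; violet_phase = [August 12, August 18].
Compare endpoints: silver_phase.start > violet_phase.start, silver_phase.start = violet_phase.end, silver_phase.end > violet_phase.start, silver_phase.end > violet_phase.end.
That pattern is 'met-by'.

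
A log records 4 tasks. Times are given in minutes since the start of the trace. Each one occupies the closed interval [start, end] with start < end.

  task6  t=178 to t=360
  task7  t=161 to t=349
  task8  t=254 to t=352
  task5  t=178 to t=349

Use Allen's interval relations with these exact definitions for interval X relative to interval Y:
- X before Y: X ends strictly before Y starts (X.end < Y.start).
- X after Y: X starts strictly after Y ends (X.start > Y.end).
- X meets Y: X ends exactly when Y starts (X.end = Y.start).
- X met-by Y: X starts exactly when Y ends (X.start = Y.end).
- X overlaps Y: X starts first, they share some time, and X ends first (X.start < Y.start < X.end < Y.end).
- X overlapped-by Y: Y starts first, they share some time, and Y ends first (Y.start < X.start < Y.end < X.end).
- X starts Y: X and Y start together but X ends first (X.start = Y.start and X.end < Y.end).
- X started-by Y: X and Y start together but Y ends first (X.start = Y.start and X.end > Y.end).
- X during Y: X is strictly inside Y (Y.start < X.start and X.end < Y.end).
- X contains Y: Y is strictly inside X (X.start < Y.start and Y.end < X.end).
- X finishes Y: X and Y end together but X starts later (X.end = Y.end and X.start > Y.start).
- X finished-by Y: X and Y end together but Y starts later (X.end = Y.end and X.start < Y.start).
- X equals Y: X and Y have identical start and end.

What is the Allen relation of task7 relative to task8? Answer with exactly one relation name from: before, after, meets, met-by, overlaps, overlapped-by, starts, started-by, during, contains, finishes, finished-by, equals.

task7 = [t=161, t=349]; task8 = [t=254, t=352].
Compare endpoints: task7.start < task8.start, task7.start < task8.end, task7.end > task8.start, task7.end < task8.end.
That pattern is 'overlaps'.

overlaps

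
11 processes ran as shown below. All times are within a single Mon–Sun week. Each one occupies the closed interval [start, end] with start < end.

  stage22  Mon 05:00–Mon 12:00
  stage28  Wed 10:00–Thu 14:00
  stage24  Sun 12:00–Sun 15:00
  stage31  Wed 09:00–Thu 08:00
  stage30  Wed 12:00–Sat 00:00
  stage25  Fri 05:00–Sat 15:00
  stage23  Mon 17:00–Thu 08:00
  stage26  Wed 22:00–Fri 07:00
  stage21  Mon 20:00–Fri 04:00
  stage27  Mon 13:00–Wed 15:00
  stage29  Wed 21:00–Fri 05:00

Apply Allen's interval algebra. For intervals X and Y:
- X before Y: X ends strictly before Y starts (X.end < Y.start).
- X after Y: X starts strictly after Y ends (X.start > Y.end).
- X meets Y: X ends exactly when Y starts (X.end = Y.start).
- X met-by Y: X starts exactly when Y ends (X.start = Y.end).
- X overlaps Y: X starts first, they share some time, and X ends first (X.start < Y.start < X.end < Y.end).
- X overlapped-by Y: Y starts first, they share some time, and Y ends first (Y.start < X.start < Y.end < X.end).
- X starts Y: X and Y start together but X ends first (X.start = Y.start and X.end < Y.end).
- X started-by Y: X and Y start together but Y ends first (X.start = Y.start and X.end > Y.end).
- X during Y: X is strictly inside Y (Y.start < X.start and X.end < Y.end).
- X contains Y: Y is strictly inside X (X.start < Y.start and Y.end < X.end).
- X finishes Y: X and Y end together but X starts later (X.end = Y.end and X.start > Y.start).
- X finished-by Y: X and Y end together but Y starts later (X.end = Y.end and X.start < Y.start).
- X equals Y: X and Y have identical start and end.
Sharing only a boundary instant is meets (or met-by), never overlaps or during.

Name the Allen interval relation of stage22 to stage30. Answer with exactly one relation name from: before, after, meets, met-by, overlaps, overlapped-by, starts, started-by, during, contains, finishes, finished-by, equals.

before

stage22 = [Mon 05:00, Mon 12:00]; stage30 = [Wed 12:00, Sat 00:00].
Compare endpoints: stage22.start < stage30.start, stage22.start < stage30.end, stage22.end < stage30.start, stage22.end < stage30.end.
That pattern is 'before'.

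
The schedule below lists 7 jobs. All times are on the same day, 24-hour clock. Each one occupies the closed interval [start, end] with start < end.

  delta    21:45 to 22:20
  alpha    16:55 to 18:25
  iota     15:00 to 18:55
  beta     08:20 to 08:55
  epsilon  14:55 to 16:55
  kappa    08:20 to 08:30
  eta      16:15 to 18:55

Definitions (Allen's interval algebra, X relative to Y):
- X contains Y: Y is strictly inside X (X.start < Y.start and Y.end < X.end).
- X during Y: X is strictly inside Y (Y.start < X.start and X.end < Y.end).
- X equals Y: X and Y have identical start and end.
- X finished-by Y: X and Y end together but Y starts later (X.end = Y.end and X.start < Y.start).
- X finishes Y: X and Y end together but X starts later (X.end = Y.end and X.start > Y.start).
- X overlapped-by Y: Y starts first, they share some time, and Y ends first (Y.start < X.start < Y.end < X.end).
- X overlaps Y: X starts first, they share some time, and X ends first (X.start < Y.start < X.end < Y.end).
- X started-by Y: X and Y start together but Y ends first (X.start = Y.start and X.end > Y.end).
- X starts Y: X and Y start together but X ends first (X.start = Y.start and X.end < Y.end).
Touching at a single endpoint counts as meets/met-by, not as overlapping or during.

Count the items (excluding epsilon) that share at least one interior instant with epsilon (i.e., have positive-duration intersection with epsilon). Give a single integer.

Target epsilon = [14:55, 16:55].
alpha [16:55, 18:25] → met-by → no.
beta [08:20, 08:55] → before → no.
delta [21:45, 22:20] → after → no.
eta [16:15, 18:55] → overlapped-by → counts.
iota [15:00, 18:55] → overlapped-by → counts.
kappa [08:20, 08:30] → before → no.
Total: 2.

2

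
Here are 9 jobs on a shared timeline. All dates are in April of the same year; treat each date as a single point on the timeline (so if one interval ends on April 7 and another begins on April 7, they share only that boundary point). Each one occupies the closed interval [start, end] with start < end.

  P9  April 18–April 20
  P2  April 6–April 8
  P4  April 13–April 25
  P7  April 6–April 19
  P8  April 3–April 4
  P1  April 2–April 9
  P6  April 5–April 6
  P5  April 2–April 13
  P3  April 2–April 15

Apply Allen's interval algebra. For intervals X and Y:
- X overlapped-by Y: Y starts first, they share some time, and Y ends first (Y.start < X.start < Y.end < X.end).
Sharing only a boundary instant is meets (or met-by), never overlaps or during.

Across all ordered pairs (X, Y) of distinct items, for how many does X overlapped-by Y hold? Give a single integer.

6

Checking all 72 ordered pairs for relation 'overlapped-by'; matching pairs in alphabetical order:
(P4, P3): P4 overlapped-by P3 ✓
(P4, P7): P4 overlapped-by P7 ✓
(P7, P1): P7 overlapped-by P1 ✓
(P7, P3): P7 overlapped-by P3 ✓
(P7, P5): P7 overlapped-by P5 ✓
(P9, P7): P9 overlapped-by P7 ✓
Count: 6.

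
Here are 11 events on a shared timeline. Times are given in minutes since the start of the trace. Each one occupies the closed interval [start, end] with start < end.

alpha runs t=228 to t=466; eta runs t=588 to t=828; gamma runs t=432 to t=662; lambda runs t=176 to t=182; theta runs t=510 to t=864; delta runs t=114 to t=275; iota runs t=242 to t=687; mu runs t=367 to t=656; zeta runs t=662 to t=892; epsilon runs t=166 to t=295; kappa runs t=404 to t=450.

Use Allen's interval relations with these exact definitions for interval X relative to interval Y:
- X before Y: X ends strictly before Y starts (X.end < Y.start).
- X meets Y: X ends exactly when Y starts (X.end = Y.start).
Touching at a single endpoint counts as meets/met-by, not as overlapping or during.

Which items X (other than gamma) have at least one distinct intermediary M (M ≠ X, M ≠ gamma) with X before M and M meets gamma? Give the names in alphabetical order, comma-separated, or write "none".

Target gamma = [t=432, t=662].
Intermediaries M with M meets gamma: none.
Union: none.

none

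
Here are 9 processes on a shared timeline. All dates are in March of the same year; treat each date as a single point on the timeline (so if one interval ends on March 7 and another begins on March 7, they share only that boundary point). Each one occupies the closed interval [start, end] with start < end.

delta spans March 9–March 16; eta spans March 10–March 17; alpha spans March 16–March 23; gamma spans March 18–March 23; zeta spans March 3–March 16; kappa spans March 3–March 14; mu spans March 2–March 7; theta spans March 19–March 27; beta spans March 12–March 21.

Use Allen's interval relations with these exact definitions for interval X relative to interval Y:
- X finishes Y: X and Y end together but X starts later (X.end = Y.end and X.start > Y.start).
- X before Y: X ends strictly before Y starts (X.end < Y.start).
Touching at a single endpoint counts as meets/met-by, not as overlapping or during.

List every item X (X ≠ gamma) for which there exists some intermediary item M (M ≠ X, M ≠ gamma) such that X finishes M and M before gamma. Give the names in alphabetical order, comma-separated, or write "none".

delta

Target gamma = [March 18, March 23].
Intermediaries M with M before gamma: delta, eta, kappa, mu, zeta.
Via delta — items with X finishes delta: none.
Via eta — items with X finishes eta: none.
Via kappa — items with X finishes kappa: none.
Via mu — items with X finishes mu: none.
Via zeta — items with X finishes zeta: delta.
Union: delta.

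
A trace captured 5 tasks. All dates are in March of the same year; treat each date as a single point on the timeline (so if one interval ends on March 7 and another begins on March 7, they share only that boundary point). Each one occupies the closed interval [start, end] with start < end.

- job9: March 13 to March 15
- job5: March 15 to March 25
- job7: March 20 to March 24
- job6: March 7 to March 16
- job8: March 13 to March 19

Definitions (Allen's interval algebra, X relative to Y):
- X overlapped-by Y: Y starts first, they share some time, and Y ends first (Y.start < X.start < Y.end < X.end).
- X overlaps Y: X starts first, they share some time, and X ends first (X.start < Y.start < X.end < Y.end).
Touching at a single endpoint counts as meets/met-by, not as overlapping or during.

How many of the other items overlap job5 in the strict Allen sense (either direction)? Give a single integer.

Target job5 = [March 15, March 25].
job6 [March 7, March 16] → overlaps → counts.
job7 [March 20, March 24] → during → no.
job8 [March 13, March 19] → overlaps → counts.
job9 [March 13, March 15] → meets → no.
Total: 2.

2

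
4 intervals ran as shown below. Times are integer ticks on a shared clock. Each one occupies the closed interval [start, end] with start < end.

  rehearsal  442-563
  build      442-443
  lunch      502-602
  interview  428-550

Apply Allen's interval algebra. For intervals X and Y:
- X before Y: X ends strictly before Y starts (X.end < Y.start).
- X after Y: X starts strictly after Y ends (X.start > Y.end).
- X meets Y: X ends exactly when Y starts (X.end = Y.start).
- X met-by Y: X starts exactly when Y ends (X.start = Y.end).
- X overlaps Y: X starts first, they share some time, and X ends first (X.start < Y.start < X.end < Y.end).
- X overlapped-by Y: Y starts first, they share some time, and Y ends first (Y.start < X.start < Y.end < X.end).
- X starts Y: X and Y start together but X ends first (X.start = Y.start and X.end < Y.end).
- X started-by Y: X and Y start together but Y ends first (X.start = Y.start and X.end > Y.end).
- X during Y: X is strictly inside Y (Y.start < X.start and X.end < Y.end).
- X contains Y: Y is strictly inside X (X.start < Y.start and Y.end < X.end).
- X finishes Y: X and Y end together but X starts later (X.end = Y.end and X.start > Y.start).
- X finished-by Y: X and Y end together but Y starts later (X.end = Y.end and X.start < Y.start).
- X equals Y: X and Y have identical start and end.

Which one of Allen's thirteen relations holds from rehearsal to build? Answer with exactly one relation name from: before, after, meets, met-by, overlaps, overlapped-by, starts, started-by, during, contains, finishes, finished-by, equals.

started-by

rehearsal = [442, 563]; build = [442, 443].
Compare endpoints: rehearsal.start = build.start, rehearsal.start < build.end, rehearsal.end > build.start, rehearsal.end > build.end.
That pattern is 'started-by'.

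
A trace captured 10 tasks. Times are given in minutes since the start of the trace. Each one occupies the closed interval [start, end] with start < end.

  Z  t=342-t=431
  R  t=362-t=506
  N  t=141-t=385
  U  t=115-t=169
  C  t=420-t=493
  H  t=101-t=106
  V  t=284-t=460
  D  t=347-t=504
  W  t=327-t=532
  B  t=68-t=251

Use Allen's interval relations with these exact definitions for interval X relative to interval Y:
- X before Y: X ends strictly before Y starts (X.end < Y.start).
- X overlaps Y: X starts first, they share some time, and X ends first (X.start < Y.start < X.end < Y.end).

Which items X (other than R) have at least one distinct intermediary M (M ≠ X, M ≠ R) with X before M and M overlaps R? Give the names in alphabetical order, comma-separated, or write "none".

Target R = [t=362, t=506].
Intermediaries M with M overlaps R: D, N, V, Z.
Via D — items with X before D: B, H, U.
Via N — items with X before N: H.
Via V — items with X before V: B, H, U.
Via Z — items with X before Z: B, H, U.
Union: B, H, U.

B, H, U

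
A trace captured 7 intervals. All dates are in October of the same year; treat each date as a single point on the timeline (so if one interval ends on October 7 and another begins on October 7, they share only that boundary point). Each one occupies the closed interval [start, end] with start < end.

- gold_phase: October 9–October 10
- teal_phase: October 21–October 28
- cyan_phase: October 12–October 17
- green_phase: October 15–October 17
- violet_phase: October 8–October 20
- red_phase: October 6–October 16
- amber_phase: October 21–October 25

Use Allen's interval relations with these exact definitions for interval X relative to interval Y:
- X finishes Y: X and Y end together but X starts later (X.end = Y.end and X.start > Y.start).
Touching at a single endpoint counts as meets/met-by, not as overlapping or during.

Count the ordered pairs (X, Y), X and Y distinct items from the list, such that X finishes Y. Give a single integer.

1

Checking all 42 ordered pairs for relation 'finishes'; matching pairs in alphabetical order:
(green_phase, cyan_phase): green_phase finishes cyan_phase ✓
Count: 1.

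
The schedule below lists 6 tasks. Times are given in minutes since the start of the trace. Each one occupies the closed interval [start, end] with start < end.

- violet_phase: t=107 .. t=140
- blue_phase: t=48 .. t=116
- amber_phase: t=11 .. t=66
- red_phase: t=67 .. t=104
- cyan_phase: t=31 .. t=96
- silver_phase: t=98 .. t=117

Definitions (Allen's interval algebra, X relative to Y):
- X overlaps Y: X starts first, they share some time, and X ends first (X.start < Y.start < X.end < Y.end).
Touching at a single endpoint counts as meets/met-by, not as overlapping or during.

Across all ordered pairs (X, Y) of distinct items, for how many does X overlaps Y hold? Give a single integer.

8

Checking all 30 ordered pairs for relation 'overlaps'; matching pairs in alphabetical order:
(amber_phase, blue_phase): amber_phase overlaps blue_phase ✓
(amber_phase, cyan_phase): amber_phase overlaps cyan_phase ✓
(blue_phase, silver_phase): blue_phase overlaps silver_phase ✓
(blue_phase, violet_phase): blue_phase overlaps violet_phase ✓
(cyan_phase, blue_phase): cyan_phase overlaps blue_phase ✓
(cyan_phase, red_phase): cyan_phase overlaps red_phase ✓
(red_phase, silver_phase): red_phase overlaps silver_phase ✓
(silver_phase, violet_phase): silver_phase overlaps violet_phase ✓
Count: 8.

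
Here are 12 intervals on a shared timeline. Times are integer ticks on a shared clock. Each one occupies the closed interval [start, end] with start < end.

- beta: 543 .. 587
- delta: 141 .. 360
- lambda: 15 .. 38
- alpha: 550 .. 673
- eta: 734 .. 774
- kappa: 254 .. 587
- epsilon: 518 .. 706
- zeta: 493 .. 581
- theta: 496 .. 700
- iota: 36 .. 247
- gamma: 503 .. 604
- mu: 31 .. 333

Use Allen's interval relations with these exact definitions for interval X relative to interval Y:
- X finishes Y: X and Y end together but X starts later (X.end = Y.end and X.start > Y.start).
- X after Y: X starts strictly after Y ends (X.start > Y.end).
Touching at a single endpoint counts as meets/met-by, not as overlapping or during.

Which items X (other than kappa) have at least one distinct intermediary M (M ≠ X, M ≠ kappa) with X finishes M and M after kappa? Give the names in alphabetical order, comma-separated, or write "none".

Target kappa = [254, 587].
Intermediaries M with M after kappa: eta.
Via eta — items with X finishes eta: none.
Union: none.

none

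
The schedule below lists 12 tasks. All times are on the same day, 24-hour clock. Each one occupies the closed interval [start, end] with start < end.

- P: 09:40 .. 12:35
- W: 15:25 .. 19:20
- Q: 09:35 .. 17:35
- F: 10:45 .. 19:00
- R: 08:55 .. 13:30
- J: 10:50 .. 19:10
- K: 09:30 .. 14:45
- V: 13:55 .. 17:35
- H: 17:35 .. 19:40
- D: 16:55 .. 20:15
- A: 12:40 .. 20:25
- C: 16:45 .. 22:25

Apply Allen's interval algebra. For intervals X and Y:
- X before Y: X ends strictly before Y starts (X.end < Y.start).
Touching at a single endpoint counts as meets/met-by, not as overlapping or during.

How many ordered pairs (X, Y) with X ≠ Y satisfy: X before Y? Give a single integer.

15

Checking all 132 ordered pairs for relation 'before'; matching pairs in alphabetical order:
(K, C): K before C ✓
(K, D): K before D ✓
(K, H): K before H ✓
(K, W): K before W ✓
(P, A): P before A ✓
(P, C): P before C ✓
(P, D): P before D ✓
(P, H): P before H ✓
(P, V): P before V ✓
(P, W): P before W ✓
(R, C): R before C ✓
(R, D): R before D ✓
(R, H): R before H ✓
(R, V): R before V ✓
(R, W): R before W ✓
Count: 15.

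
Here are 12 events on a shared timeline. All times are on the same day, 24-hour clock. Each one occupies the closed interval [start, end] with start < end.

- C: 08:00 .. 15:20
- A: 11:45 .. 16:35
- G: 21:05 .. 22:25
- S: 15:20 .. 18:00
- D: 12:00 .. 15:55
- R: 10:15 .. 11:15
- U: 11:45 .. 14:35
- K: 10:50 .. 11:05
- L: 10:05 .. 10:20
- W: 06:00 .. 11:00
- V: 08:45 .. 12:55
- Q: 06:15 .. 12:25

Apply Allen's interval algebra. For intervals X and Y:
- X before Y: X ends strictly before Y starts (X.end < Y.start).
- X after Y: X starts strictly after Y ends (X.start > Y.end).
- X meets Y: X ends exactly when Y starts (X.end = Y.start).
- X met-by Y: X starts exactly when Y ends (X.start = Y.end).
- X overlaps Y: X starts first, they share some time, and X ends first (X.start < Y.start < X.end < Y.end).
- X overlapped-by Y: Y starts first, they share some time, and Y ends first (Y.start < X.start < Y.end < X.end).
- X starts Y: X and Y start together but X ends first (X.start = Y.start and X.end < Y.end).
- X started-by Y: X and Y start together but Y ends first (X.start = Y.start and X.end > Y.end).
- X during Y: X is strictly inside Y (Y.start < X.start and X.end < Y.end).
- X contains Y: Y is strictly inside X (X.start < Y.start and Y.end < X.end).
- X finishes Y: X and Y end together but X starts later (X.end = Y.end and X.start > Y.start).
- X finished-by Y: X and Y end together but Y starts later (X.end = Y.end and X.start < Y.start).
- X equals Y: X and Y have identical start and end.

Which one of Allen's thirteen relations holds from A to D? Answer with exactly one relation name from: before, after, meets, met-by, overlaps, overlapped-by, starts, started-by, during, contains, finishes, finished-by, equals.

A = [11:45, 16:35]; D = [12:00, 15:55].
Compare endpoints: A.start < D.start, A.start < D.end, A.end > D.start, A.end > D.end.
That pattern is 'contains'.

contains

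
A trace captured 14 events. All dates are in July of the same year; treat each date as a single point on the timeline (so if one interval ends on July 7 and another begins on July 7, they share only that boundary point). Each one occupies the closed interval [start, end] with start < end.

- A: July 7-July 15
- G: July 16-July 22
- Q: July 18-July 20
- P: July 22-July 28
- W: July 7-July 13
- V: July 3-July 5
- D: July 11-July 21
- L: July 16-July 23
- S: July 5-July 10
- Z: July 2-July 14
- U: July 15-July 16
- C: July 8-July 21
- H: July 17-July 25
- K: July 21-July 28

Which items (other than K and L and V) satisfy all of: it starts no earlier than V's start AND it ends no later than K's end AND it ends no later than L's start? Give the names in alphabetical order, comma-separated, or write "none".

Conditions: its start is no earlier than V's start (X.start >= July 3) AND its end is no later than K's end (X.end <= July 28) AND its end is no later than L's start (X.end <= July 16).
A: start July 7 >= July 3? ✓; end July 15 <= July 28? ✓; end July 15 <= July 16? ✓ → yes.
C: start July 8 >= July 3? ✓; end July 21 <= July 28? ✓; end July 21 <= July 16? ✗ → no.
D: start July 11 >= July 3? ✓; end July 21 <= July 28? ✓; end July 21 <= July 16? ✗ → no.
G: start July 16 >= July 3? ✓; end July 22 <= July 28? ✓; end July 22 <= July 16? ✗ → no.
H: start July 17 >= July 3? ✓; end July 25 <= July 28? ✓; end July 25 <= July 16? ✗ → no.
P: start July 22 >= July 3? ✓; end July 28 <= July 28? ✓; end July 28 <= July 16? ✗ → no.
Q: start July 18 >= July 3? ✓; end July 20 <= July 28? ✓; end July 20 <= July 16? ✗ → no.
S: start July 5 >= July 3? ✓; end July 10 <= July 28? ✓; end July 10 <= July 16? ✓ → yes.
U: start July 15 >= July 3? ✓; end July 16 <= July 28? ✓; end July 16 <= July 16? ✓ → yes.
W: start July 7 >= July 3? ✓; end July 13 <= July 28? ✓; end July 13 <= July 16? ✓ → yes.
Z: start July 2 >= July 3? ✗; end July 14 <= July 28? ✓; end July 14 <= July 16? ✓ → no.
Result: A, S, U, W.

A, S, U, W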